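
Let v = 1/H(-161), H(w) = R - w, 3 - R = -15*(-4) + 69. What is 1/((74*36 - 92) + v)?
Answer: 35/90021 ≈ 0.00038880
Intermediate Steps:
R = -126 (R = 3 - (-15*(-4) + 69) = 3 - (60 + 69) = 3 - 1*129 = 3 - 129 = -126)
H(w) = -126 - w
v = 1/35 (v = 1/(-126 - 1*(-161)) = 1/(-126 + 161) = 1/35 ≈ 0.028571)
1/((74*36 - 92) + v) = 1/((74*36 - 92) + 1/35) = 1/((2664 - 92) + 1/35) = 1/(2572 + 1/35) = 1/(90021/35) = 35/90021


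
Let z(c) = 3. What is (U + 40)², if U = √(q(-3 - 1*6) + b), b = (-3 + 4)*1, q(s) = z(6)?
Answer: 1764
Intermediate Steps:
q(s) = 3
b = 1 (b = 1*1 = 1)
U = 2 (U = √(3 + 1) = √4 = 2)
(U + 40)² = (2 + 40)² = 42² = 1764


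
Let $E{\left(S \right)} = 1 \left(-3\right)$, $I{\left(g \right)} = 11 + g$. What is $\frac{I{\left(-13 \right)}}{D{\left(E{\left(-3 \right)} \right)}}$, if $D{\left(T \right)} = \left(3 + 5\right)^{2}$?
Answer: $- \frac{1}{32} \approx -0.03125$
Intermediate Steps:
$E{\left(S \right)} = -3$
$D{\left(T \right)} = 64$ ($D{\left(T \right)} = 8^{2} = 64$)
$\frac{I{\left(-13 \right)}}{D{\left(E{\left(-3 \right)} \right)}} = \frac{11 - 13}{64} = \left(-2\right) \frac{1}{64} = - \frac{1}{32}$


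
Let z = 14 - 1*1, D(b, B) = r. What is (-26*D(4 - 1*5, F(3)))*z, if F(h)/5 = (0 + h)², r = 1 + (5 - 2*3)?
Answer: 0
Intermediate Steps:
r = 0 (r = 1 + (5 - 6) = 1 - 1 = 0)
F(h) = 5*h² (F(h) = 5*(0 + h)² = 5*h²)
D(b, B) = 0
z = 13 (z = 14 - 1 = 13)
(-26*D(4 - 1*5, F(3)))*z = -26*0*13 = 0*13 = 0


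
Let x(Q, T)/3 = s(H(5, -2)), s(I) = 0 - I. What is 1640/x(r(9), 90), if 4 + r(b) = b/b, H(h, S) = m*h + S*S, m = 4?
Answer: -205/9 ≈ -22.778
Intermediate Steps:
H(h, S) = S**2 + 4*h (H(h, S) = 4*h + S*S = 4*h + S**2 = S**2 + 4*h)
s(I) = -I
r(b) = -3 (r(b) = -4 + b/b = -4 + 1 = -3)
x(Q, T) = -72 (x(Q, T) = 3*(-((-2)**2 + 4*5)) = 3*(-(4 + 20)) = 3*(-1*24) = 3*(-24) = -72)
1640/x(r(9), 90) = 1640/(-72) = 1640*(-1/72) = -205/9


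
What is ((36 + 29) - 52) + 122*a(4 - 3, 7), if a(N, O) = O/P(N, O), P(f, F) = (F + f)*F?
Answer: 113/4 ≈ 28.250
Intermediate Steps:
P(f, F) = F*(F + f)
a(N, O) = 1/(N + O) (a(N, O) = O/((O*(O + N))) = O/((O*(N + O))) = O*(1/(O*(N + O))) = 1/(N + O))
((36 + 29) - 52) + 122*a(4 - 3, 7) = ((36 + 29) - 52) + 122/((4 - 3) + 7) = (65 - 52) + 122/(1 + 7) = 13 + 122/8 = 13 + 122*(⅛) = 13 + 61/4 = 113/4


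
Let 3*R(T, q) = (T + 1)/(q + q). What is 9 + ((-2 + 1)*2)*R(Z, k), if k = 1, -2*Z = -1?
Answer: 17/2 ≈ 8.5000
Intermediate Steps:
Z = ½ (Z = -½*(-1) = ½ ≈ 0.50000)
R(T, q) = (1 + T)/(6*q) (R(T, q) = ((T + 1)/(q + q))/3 = ((1 + T)/((2*q)))/3 = ((1 + T)*(1/(2*q)))/3 = ((1 + T)/(2*q))/3 = (1 + T)/(6*q))
9 + ((-2 + 1)*2)*R(Z, k) = 9 + ((-2 + 1)*2)*((⅙)*(1 + ½)/1) = 9 + (-1*2)*((⅙)*1*(3/2)) = 9 - 2*¼ = 9 - ½ = 17/2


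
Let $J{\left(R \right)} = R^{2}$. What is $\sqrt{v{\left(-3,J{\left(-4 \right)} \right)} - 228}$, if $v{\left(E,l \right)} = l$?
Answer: $2 i \sqrt{53} \approx 14.56 i$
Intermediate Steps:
$\sqrt{v{\left(-3,J{\left(-4 \right)} \right)} - 228} = \sqrt{\left(-4\right)^{2} - 228} = \sqrt{16 - 228} = \sqrt{-212} = 2 i \sqrt{53}$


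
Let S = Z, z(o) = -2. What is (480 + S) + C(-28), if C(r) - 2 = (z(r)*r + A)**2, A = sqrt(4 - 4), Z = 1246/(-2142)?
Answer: 553465/153 ≈ 3617.4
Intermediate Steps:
Z = -89/153 (Z = 1246*(-1/2142) = -89/153 ≈ -0.58170)
A = 0 (A = sqrt(0) = 0)
C(r) = 2 + 4*r**2 (C(r) = 2 + (-2*r + 0)**2 = 2 + (-2*r)**2 = 2 + 4*r**2)
S = -89/153 ≈ -0.58170
(480 + S) + C(-28) = (480 - 89/153) + (2 + 4*(-28)**2) = 73351/153 + (2 + 4*784) = 73351/153 + (2 + 3136) = 73351/153 + 3138 = 553465/153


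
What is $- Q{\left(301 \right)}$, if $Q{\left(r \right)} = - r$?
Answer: $301$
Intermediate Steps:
$- Q{\left(301 \right)} = - \left(-1\right) 301 = \left(-1\right) \left(-301\right) = 301$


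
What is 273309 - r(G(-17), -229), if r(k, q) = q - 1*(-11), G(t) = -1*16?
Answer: 273527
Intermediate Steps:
G(t) = -16
r(k, q) = 11 + q (r(k, q) = q + 11 = 11 + q)
273309 - r(G(-17), -229) = 273309 - (11 - 229) = 273309 - 1*(-218) = 273309 + 218 = 273527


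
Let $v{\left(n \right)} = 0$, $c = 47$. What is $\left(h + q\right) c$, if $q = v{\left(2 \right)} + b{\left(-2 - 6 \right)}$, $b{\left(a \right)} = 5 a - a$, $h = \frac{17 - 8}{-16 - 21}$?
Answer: $- \frac{56071}{37} \approx -1515.4$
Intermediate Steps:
$h = - \frac{9}{37}$ ($h = \frac{9}{-37} = 9 \left(- \frac{1}{37}\right) = - \frac{9}{37} \approx -0.24324$)
$b{\left(a \right)} = 4 a$
$q = -32$ ($q = 0 + 4 \left(-2 - 6\right) = 0 + 4 \left(-8\right) = 0 - 32 = -32$)
$\left(h + q\right) c = \left(- \frac{9}{37} - 32\right) 47 = \left(- \frac{1193}{37}\right) 47 = - \frac{56071}{37}$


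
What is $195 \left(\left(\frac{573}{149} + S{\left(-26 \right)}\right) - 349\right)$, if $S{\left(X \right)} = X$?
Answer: $- \frac{10783890}{149} \approx -72375.0$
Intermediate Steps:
$195 \left(\left(\frac{573}{149} + S{\left(-26 \right)}\right) - 349\right) = 195 \left(\left(\frac{573}{149} - 26\right) - 349\right) = 195 \left(- \frac{3301}{149} - 349\right) = 195 \left(- \frac{55302}{149}\right) = - \frac{10783890}{149}$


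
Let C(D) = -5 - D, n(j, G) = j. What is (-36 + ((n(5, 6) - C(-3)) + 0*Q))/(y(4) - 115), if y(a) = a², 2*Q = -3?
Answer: 29/99 ≈ 0.29293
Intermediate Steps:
Q = -3/2 (Q = (½)*(-3) = -3/2 ≈ -1.5000)
(-36 + ((n(5, 6) - C(-3)) + 0*Q))/(y(4) - 115) = (-36 + ((5 - (-5 - 1*(-3))) + 0*(-3/2)))/(4² - 115) = (-36 + ((5 - (-5 + 3)) + 0))/(16 - 115) = (-36 + ((5 - 1*(-2)) + 0))/(-99) = (-36 + ((5 + 2) + 0))*(-1/99) = (-36 + (7 + 0))*(-1/99) = (-36 + 7)*(-1/99) = -29*(-1/99) = 29/99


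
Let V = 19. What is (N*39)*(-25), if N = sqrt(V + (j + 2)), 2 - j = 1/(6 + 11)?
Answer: -975*sqrt(6630)/17 ≈ -4670.0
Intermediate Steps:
j = 33/17 (j = 2 - 1/(6 + 11) = 2 - 1/17 = 33/17 ≈ 1.9412)
N = sqrt(6630)/17 (N = sqrt(19 + (33/17 + 2)) = sqrt(19 + 67/17) = sqrt(390/17) = sqrt(6630)/17 ≈ 4.7897)
(N*39)*(-25) = ((sqrt(6630)/17)*39)*(-25) = (39*sqrt(6630)/17)*(-25) = -975*sqrt(6630)/17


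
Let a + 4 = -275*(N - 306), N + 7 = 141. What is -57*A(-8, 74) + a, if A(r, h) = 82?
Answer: 42622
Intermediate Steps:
N = 134 (N = -7 + 141 = 134)
a = 47296 (a = -4 - 275*(134 - 306) = -4 - 275*(-172) = -4 + 47300 = 47296)
-57*A(-8, 74) + a = -57*82 + 47296 = -4674 + 47296 = 42622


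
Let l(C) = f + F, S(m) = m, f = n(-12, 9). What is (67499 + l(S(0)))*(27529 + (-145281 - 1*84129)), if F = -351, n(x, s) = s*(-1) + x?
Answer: -13551665887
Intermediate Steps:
n(x, s) = x - s (n(x, s) = -s + x = x - s)
f = -21 (f = -12 - 1*9 = -12 - 9 = -21)
l(C) = -372 (l(C) = -21 - 351 = -372)
(67499 + l(S(0)))*(27529 + (-145281 - 1*84129)) = (67499 - 372)*(27529 + (-145281 - 1*84129)) = 67127*(27529 + (-145281 - 84129)) = 67127*(27529 - 229410) = 67127*(-201881) = -13551665887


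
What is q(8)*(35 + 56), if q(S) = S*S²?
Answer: 46592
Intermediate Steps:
q(S) = S³
q(8)*(35 + 56) = 8³*(35 + 56) = 512*91 = 46592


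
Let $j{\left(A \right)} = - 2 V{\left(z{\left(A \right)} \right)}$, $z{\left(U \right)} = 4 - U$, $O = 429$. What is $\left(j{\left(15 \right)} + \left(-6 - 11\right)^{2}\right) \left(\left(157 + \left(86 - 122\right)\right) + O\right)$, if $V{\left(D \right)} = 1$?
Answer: $157850$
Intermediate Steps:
$j{\left(A \right)} = -2$ ($j{\left(A \right)} = \left(-2\right) 1 = -2$)
$\left(j{\left(15 \right)} + \left(-6 - 11\right)^{2}\right) \left(\left(157 + \left(86 - 122\right)\right) + O\right) = \left(-2 + \left(-6 - 11\right)^{2}\right) \left(\left(157 + \left(86 - 122\right)\right) + 429\right) = \left(-2 + \left(-17\right)^{2}\right) \left(\left(157 - 36\right) + 429\right) = \left(-2 + 289\right) \left(121 + 429\right) = 287 \cdot 550 = 157850$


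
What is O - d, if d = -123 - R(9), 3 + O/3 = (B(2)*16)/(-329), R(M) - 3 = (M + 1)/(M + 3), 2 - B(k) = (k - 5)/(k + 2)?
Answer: 231811/1974 ≈ 117.43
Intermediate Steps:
B(k) = 2 - (-5 + k)/(2 + k) (B(k) = 2 - (k - 5)/(k + 2) = 2 - (-5 + k)/(2 + k))
R(M) = 3 + (1 + M)/(3 + M) (R(M) = 3 + (M + 1)/(M + 3) = 3 + (1 + M)/(3 + M))
O = -3093/329 (O = -9 + 3*((((9 + 2)/(2 + 2))*16)/(-329)) = -9 + 3*(((11/4)*16)*(-1/329)) = -9 + 3*(44*(-1/329)) = -9 + 3*(-44/329) = -9 - 132/329 = -3093/329 ≈ -9.4012)
d = -761/6 (d = -123 - 2*(5 + 2*9)/(3 + 9) = -123 - 2*(5 + 18)/12 = -123 - 2*23/12 = -123 - 1*23/6 = -123 - 23/6 = -761/6 ≈ -126.83)
O - d = -3093/329 - 1*(-761/6) = -3093/329 + 761/6 = 231811/1974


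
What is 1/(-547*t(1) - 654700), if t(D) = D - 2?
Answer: -1/654153 ≈ -1.5287e-6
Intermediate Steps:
t(D) = -2 + D
1/(-547*t(1) - 654700) = 1/(-547*(-2 + 1) - 654700) = 1/(-547*(-1) - 654700) = 1/(547 - 654700) = 1/(-654153) = -1/654153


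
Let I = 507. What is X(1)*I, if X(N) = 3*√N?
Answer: 1521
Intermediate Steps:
X(1)*I = (3*√1)*507 = (3*1)*507 = 3*507 = 1521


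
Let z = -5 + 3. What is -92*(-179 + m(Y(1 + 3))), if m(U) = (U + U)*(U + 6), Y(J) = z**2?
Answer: 9108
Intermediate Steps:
z = -2
Y(J) = 4 (Y(J) = (-2)**2 = 4)
m(U) = 2*U*(6 + U) (m(U) = (2*U)*(6 + U) = 2*U*(6 + U))
-92*(-179 + m(Y(1 + 3))) = -92*(-179 + 2*4*(6 + 4)) = -92*(-179 + 2*4*10) = -92*(-179 + 80) = -92*(-99) = 9108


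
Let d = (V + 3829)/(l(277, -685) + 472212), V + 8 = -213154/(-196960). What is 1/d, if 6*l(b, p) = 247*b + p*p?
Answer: 165983903840/1129195971 ≈ 146.99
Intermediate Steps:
V = -681263/98480 (V = -8 - 213154/(-196960) = -8 - 213154*(-1/196960) = -8 + 106577/98480 = -681263/98480 ≈ -6.9178)
l(b, p) = p²/6 + 247*b/6 (l(b, p) = (247*b + p*p)/6 = (247*b + p²)/6 = (p² + 247*b)/6 = p²/6 + 247*b/6)
d = 1129195971/165983903840 (d = (-681263/98480 + 3829)/(((⅙)*(-685)² + (247/6)*277) + 472212) = 376398657/(98480*(((⅙)*469225 + 68419/6) + 472212)) = 376398657/(98480*((469225/6 + 68419/6) + 472212)) = 376398657/(98480*(268822/3 + 472212)) = 376398657/(98480*(1685458/3)) = (376398657/98480)*(3/1685458) = 1129195971/165983903840 ≈ 0.0068030)
1/d = 1/(1129195971/165983903840) = 165983903840/1129195971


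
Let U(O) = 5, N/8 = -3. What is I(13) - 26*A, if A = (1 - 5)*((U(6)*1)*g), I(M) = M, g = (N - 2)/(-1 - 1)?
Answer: 6773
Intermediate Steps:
N = -24 (N = 8*(-3) = -24)
g = 13 (g = (-24 - 2)/(-1 - 1) = -26/(-2) = -26*(-1/2) = 13)
A = -260 (A = (1 - 5)*((5*1)*13) = -20*13 = -4*65 = -260)
I(13) - 26*A = 13 - 26*(-260) = 13 + 6760 = 6773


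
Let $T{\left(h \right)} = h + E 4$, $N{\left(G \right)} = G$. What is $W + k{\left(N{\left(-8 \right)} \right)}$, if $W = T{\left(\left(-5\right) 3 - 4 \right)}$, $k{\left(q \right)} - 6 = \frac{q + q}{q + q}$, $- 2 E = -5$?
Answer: $-2$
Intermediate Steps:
$E = \frac{5}{2}$ ($E = \left(- \frac{1}{2}\right) \left(-5\right) = \frac{5}{2} \approx 2.5$)
$k{\left(q \right)} = 7$ ($k{\left(q \right)} = 6 + \frac{q + q}{q + q} = 6 + \frac{2 q}{2 q} = 6 + 2 q \frac{1}{2 q} = 6 + 1 = 7$)
$T{\left(h \right)} = 10 + h$ ($T{\left(h \right)} = h + \frac{5}{2} \cdot 4 = h + 10 = 10 + h$)
$W = -9$ ($W = 10 - 19 = -9$)
$W + k{\left(N{\left(-8 \right)} \right)} = -9 + 7 = -2$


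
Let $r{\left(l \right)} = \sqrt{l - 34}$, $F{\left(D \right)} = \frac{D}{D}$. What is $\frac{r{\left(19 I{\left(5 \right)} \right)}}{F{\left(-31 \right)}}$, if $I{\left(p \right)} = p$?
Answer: $\sqrt{61} \approx 7.8102$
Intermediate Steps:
$F{\left(D \right)} = 1$
$r{\left(l \right)} = \sqrt{-34 + l}$
$\frac{r{\left(19 I{\left(5 \right)} \right)}}{F{\left(-31 \right)}} = \frac{\sqrt{-34 + 19 \cdot 5}}{1} = \sqrt{-34 + 95} \cdot 1 = \sqrt{61} \cdot 1 = \sqrt{61}$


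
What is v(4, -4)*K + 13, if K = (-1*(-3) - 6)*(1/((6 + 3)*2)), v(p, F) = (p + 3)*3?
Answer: 19/2 ≈ 9.5000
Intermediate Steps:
v(p, F) = 9 + 3*p (v(p, F) = (3 + p)*3 = 9 + 3*p)
K = -⅙ (K = (3 - 6)*((½)/9) = -1/(3*2) = -3*1/18 = -⅙ ≈ -0.16667)
v(4, -4)*K + 13 = (9 + 3*4)*(-⅙) + 13 = (9 + 12)*(-⅙) + 13 = 21*(-⅙) + 13 = -7/2 + 13 = 19/2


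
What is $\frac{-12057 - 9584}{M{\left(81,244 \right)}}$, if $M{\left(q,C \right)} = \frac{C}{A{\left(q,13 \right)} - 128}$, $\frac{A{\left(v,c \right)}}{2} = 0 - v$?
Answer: $\frac{3137945}{122} \approx 25721.0$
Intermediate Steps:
$A{\left(v,c \right)} = - 2 v$ ($A{\left(v,c \right)} = 2 \left(0 - v\right) = 2 \left(- v\right) = - 2 v$)
$M{\left(q,C \right)} = \frac{C}{-128 - 2 q}$ ($M{\left(q,C \right)} = \frac{C}{- 2 q - 128} = \frac{C}{-128 - 2 q}$)
$\frac{-12057 - 9584}{M{\left(81,244 \right)}} = \frac{-12057 - 9584}{\left(-1\right) 244 \frac{1}{128 + 2 \cdot 81}} = \frac{-12057 - 9584}{\left(-1\right) 244 \frac{1}{128 + 162}} = - \frac{21641}{\left(-1\right) 244 \cdot \frac{1}{290}} = - \frac{21641}{- \frac{122}{145}} = \left(-21641\right) \left(- \frac{145}{122}\right) = \frac{3137945}{122}$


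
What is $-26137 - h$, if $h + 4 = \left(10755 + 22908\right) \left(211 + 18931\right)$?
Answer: $-644403279$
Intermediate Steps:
$h = 644377142$ ($h = -4 + \left(10755 + 22908\right) \left(211 + 18931\right) = -4 + 33663 \cdot 19142 = -4 + 644377146 = 644377142$)
$-26137 - h = -26137 - 644377142 = -644403279$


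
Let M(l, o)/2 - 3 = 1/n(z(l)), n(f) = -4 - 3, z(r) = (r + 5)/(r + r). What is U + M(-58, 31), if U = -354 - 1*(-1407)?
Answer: 7411/7 ≈ 1058.7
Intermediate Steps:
z(r) = (5 + r)/(2*r) (z(r) = (5 + r)/((2*r)) = (5 + r)*(1/(2*r)) = (5 + r)/(2*r))
n(f) = -7
U = 1053 (U = -354 + 1407 = 1053)
M(l, o) = 40/7 (M(l, o) = 6 + 2/(-7) = 6 + 2*(-⅐) = 6 - 2/7 = 40/7)
U + M(-58, 31) = 1053 + 40/7 = 7411/7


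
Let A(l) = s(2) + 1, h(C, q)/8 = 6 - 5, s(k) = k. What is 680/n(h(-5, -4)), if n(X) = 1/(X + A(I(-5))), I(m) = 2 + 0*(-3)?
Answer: 7480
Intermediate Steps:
h(C, q) = 8 (h(C, q) = 8*(6 - 5) = 8*1 = 8)
I(m) = 2 (I(m) = 2 + 0 = 2)
A(l) = 3 (A(l) = 2 + 1 = 3)
n(X) = 1/(3 + X) (n(X) = 1/(X + 3) = 1/(3 + X))
680/n(h(-5, -4)) = 680/(1/(3 + 8)) = 680/(1/11) = 680*11 = 7480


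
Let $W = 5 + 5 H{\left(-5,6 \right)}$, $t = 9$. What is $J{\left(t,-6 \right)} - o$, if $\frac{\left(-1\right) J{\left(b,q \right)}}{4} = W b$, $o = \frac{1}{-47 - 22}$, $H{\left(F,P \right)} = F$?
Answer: $\frac{49681}{69} \approx 720.01$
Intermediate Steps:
$o = - \frac{1}{69}$ ($o = \frac{1}{-69} = - \frac{1}{69} \approx -0.014493$)
$W = -20$ ($W = 5 + 5 \left(-5\right) = 5 - 25 = -20$)
$J{\left(b,q \right)} = 80 b$ ($J{\left(b,q \right)} = - 4 \left(- 20 b\right) = 80 b$)
$J{\left(t,-6 \right)} - o = 80 \cdot 9 - - \frac{1}{69} = 720 + \frac{1}{69} = \frac{49681}{69}$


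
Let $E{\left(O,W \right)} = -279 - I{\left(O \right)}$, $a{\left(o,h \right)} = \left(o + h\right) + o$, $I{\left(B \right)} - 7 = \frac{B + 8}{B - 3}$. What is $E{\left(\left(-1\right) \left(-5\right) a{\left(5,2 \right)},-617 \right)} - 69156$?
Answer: $- \frac{3958262}{57} \approx -69443.0$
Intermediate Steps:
$I{\left(B \right)} = 7 + \frac{8 + B}{-3 + B}$ ($I{\left(B \right)} = 7 + \frac{B + 8}{B - 3} = 7 + \frac{8 + B}{-3 + B}$)
$a{\left(o,h \right)} = h + 2 o$ ($a{\left(o,h \right)} = \left(h + o\right) + o = h + 2 o$)
$E{\left(O,W \right)} = -279 - \frac{-13 + 8 O}{-3 + O}$
$E{\left(\left(-1\right) \left(-5\right) a{\left(5,2 \right)},-617 \right)} - 69156 = \frac{850 - 287 \left(-1\right) \left(-5\right) \left(2 + 2 \cdot 5\right)}{-3 + \left(-1\right) \left(-5\right) \left(2 + 2 \cdot 5\right)} - 69156 = \frac{850 - 287 \cdot 5 \left(2 + 10\right)}{-3 + 5 \left(2 + 10\right)} - 69156 = \frac{850 - 287 \cdot 5 \cdot 12}{-3 + 5 \cdot 12} - 69156 = \frac{850 - 17220}{-3 + 60} - 69156 = \frac{850 - 17220}{57} - 69156 = \frac{1}{57} \left(-16370\right) - 69156 = - \frac{16370}{57} - 69156 = - \frac{3958262}{57}$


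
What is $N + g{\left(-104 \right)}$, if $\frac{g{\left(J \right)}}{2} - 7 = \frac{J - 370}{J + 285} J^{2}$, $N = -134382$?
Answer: $- \frac{34574176}{181} \approx -1.9102 \cdot 10^{5}$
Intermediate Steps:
$g{\left(J \right)} = 14 + \frac{2 J^{2} \left(-370 + J\right)}{285 + J}$ ($g{\left(J \right)} = 14 + 2 \frac{J - 370}{J + 285} J^{2} = 14 + 2 \frac{-370 + J}{285 + J} J^{2} = 14 + 2 \frac{J^{2} \left(-370 + J\right)}{285 + J} = 14 + \frac{2 J^{2} \left(-370 + J\right)}{285 + J}$)
$N + g{\left(-104 \right)} = -134382 + \frac{2 \left(1995 + \left(-104\right)^{3} - 370 \left(-104\right)^{2} + 7 \left(-104\right)\right)}{285 - 104} = -134382 + \frac{2 \left(1995 - 1124864 - 4001920 - 728\right)}{181} = -134382 + 2 \cdot \frac{1}{181} \left(1995 - 1124864 - 4001920 - 728\right) = -134382 + 2 \cdot \frac{1}{181} \left(-5125517\right) = -134382 - \frac{10251034}{181} = - \frac{34574176}{181}$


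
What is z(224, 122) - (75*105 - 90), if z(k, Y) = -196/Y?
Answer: -474983/61 ≈ -7786.6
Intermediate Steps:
z(224, 122) - (75*105 - 90) = -196/122 - (75*105 - 90) = -196*1/122 - (7875 - 90) = -98/61 - 1*7785 = -98/61 - 7785 = -474983/61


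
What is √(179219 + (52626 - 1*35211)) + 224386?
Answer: 224386 + √196634 ≈ 2.2483e+5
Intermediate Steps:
√(179219 + (52626 - 1*35211)) + 224386 = √(179219 + (52626 - 35211)) + 224386 = √(179219 + 17415) + 224386 = √196634 + 224386 = 224386 + √196634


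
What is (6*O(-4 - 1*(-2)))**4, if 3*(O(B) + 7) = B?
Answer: 4477456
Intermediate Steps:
O(B) = -7 + B/3
(6*O(-4 - 1*(-2)))**4 = (6*(-7 + (-4 - 1*(-2))/3))**4 = (6*(-7 + (-4 + 2)/3))**4 = (6*(-7 + (1/3)*(-2)))**4 = (6*(-7 - 2/3))**4 = (6*(-23/3))**4 = (-46)**4 = 4477456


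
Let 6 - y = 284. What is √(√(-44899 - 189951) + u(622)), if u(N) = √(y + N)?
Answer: √(2*√86 + 5*I*√9394) ≈ 15.867 + 15.271*I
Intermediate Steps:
y = -278 (y = 6 - 1*284 = 6 - 284 = -278)
u(N) = √(-278 + N)
√(√(-44899 - 189951) + u(622)) = √(√(-44899 - 189951) + √(-278 + 622)) = √(√(-234850) + √344) = √(5*I*√9394 + 2*√86) = √(2*√86 + 5*I*√9394)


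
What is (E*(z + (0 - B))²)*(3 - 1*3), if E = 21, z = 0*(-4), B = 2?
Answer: 0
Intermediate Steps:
z = 0
(E*(z + (0 - B))²)*(3 - 1*3) = (21*(0 + (0 - 1*2))²)*(3 - 1*3) = (21*(0 + (0 - 2))²)*(3 - 3) = (21*(0 - 2)²)*0 = (21*(-2)²)*0 = (21*4)*0 = 84*0 = 0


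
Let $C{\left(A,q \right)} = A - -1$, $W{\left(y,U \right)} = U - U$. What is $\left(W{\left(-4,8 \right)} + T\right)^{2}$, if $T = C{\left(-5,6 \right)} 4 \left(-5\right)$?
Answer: $6400$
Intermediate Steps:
$W{\left(y,U \right)} = 0$
$C{\left(A,q \right)} = 1 + A$ ($C{\left(A,q \right)} = A + 1 = 1 + A$)
$T = 80$ ($T = \left(1 - 5\right) 4 \left(-5\right) = \left(-4\right) 4 \left(-5\right) = \left(-16\right) \left(-5\right) = 80$)
$\left(W{\left(-4,8 \right)} + T\right)^{2} = \left(0 + 80\right)^{2} = 80^{2} = 6400$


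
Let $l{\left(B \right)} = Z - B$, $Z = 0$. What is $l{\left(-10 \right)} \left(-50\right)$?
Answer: $-500$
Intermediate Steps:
$l{\left(B \right)} = - B$ ($l{\left(B \right)} = 0 - B = - B$)
$l{\left(-10 \right)} \left(-50\right) = \left(-1\right) \left(-10\right) \left(-50\right) = 10 \left(-50\right) = -500$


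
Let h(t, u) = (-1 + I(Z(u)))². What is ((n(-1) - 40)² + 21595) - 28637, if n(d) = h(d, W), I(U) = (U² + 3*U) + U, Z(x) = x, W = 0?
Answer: -5521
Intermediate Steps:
I(U) = U² + 4*U
h(t, u) = (-1 + u*(4 + u))²
n(d) = 1 (n(d) = (-1 + 0*(4 + 0))² = (-1 + 0*4)² = (-1 + 0)² = (-1)² = 1)
((n(-1) - 40)² + 21595) - 28637 = ((1 - 40)² + 21595) - 28637 = ((-39)² + 21595) - 28637 = (1521 + 21595) - 28637 = 23116 - 28637 = -5521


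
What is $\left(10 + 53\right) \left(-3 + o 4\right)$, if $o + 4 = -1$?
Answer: $-1449$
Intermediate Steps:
$o = -5$ ($o = -4 - 1 = -5$)
$\left(10 + 53\right) \left(-3 + o 4\right) = \left(10 + 53\right) \left(-3 - 20\right) = 63 \left(-3 - 20\right) = 63 \left(-23\right) = -1449$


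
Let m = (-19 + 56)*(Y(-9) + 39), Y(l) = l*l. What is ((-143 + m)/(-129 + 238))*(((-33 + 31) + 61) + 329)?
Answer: 1667236/109 ≈ 15296.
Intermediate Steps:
Y(l) = l**2
m = 4440 (m = (-19 + 56)*((-9)**2 + 39) = 37*(81 + 39) = 37*120 = 4440)
((-143 + m)/(-129 + 238))*(((-33 + 31) + 61) + 329) = ((-143 + 4440)/(-129 + 238))*(((-33 + 31) + 61) + 329) = (4297/109)*((-2 + 61) + 329) = (4297*(1/109))*(59 + 329) = (4297/109)*388 = 1667236/109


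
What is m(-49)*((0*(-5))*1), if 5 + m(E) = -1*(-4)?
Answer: 0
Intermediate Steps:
m(E) = -1 (m(E) = -5 - 1*(-4) = -5 + 4 = -1)
m(-49)*((0*(-5))*1) = -0*(-5) = -0 = -1*0 = 0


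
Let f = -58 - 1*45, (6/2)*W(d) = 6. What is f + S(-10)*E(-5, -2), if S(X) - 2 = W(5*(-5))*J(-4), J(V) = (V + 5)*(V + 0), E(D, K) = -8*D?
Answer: -343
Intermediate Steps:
W(d) = 2 (W(d) = (⅓)*6 = 2)
f = -103 (f = -58 - 45 = -103)
J(V) = V*(5 + V) (J(V) = (5 + V)*V = V*(5 + V))
S(X) = -6 (S(X) = 2 + 2*(-4*(5 - 4)) = 2 + 2*(-4*1) = 2 + 2*(-4) = 2 - 8 = -6)
f + S(-10)*E(-5, -2) = -103 - (-48)*(-5) = -103 - 6*40 = -103 - 240 = -343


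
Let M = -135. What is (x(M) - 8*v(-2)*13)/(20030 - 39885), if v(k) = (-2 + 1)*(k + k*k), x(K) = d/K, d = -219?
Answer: -9433/893475 ≈ -0.010558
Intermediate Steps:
x(K) = -219/K
v(k) = -k - k² (v(k) = -(k + k²) = -k - k²)
(x(M) - 8*v(-2)*13)/(20030 - 39885) = (-219/(-135) - (-8)*(-2)*(1 - 2)*13)/(20030 - 39885) = (-219*(-1/135) - (-8)*(-2)*(-1)*13)/(-19855) = (73/45 - 8*(-2)*13)*(-1/19855) = (73/45 + 16*13)*(-1/19855) = (73/45 + 208)*(-1/19855) = (9433/45)*(-1/19855) = -9433/893475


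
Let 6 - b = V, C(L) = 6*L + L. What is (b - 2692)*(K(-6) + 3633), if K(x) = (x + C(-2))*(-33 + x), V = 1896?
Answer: -20220366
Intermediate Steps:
C(L) = 7*L
b = -1890 (b = 6 - 1*1896 = 6 - 1896 = -1890)
K(x) = (-33 + x)*(-14 + x) (K(x) = (x + 7*(-2))*(-33 + x) = (x - 14)*(-33 + x) = (-14 + x)*(-33 + x) = (-33 + x)*(-14 + x))
(b - 2692)*(K(-6) + 3633) = (-1890 - 2692)*((462 + (-6)² - 47*(-6)) + 3633) = -4582*((462 + 36 + 282) + 3633) = -4582*(780 + 3633) = -4582*4413 = -20220366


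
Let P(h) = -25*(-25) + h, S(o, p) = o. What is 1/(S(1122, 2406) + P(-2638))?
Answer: -1/891 ≈ -0.0011223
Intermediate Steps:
P(h) = 625 + h
1/(S(1122, 2406) + P(-2638)) = 1/(1122 + (625 - 2638)) = 1/(1122 - 2013) = 1/(-891) = -1/891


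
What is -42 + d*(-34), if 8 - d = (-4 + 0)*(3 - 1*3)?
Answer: -314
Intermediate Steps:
d = 8 (d = 8 - (-4 + 0)*(3 - 1*3) = 8 - (-4)*(3 - 3) = 8 - (-4)*0 = 8 - 1*0 = 8 + 0 = 8)
-42 + d*(-34) = -42 + 8*(-34) = -42 - 272 = -314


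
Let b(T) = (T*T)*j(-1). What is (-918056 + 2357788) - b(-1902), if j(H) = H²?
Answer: -2177872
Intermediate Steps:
b(T) = T² (b(T) = (T*T)*(-1)² = T²*1 = T²)
(-918056 + 2357788) - b(-1902) = (-918056 + 2357788) - 1*(-1902)² = 1439732 - 1*3617604 = 1439732 - 3617604 = -2177872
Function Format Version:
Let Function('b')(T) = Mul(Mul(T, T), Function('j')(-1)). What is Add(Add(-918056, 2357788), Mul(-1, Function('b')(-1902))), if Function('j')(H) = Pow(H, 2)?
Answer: -2177872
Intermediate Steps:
Function('b')(T) = Pow(T, 2) (Function('b')(T) = Mul(Mul(T, T), Pow(-1, 2)) = Mul(Pow(T, 2), 1) = Pow(T, 2))
Add(Add(-918056, 2357788), Mul(-1, Function('b')(-1902))) = Add(Add(-918056, 2357788), Mul(-1, Pow(-1902, 2))) = Add(1439732, Mul(-1, 3617604)) = Add(1439732, -3617604) = -2177872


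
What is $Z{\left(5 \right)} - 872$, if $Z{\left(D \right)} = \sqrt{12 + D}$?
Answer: $-872 + \sqrt{17} \approx -867.88$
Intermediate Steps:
$Z{\left(5 \right)} - 872 = \sqrt{12 + 5} - 872 = \sqrt{17} - 872 = -872 + \sqrt{17}$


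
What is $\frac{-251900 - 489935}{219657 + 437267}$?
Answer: $- \frac{741835}{656924} \approx -1.1293$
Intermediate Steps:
$\frac{-251900 - 489935}{219657 + 437267} = - \frac{741835}{656924}$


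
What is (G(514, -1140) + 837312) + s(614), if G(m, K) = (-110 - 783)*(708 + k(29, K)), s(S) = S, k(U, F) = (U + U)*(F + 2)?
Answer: 59147254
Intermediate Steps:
k(U, F) = 2*U*(2 + F) (k(U, F) = (2*U)*(2 + F) = 2*U*(2 + F))
G(m, K) = -735832 - 51794*K (G(m, K) = (-110 - 783)*(708 + 2*29*(2 + K)) = -893*(708 + (116 + 58*K)) = -893*(824 + 58*K) = -735832 - 51794*K)
(G(514, -1140) + 837312) + s(614) = ((-735832 - 51794*(-1140)) + 837312) + 614 = ((-735832 + 59045160) + 837312) + 614 = (58309328 + 837312) + 614 = 59146640 + 614 = 59147254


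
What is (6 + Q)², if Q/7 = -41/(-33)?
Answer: 235225/1089 ≈ 216.00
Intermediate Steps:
Q = 287/33 (Q = 7*(-41/(-33)) = 7*(-41*(-1/33)) = 7*(41/33) = 287/33 ≈ 8.6970)
(6 + Q)² = (6 + 287/33)² = (485/33)² = 235225/1089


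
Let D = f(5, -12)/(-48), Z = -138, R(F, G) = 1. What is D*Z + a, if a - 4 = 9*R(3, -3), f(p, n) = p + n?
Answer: -57/8 ≈ -7.1250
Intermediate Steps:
f(p, n) = n + p
a = 13 (a = 4 + 9*1 = 4 + 9 = 13)
D = 7/48 (D = (-12 + 5)/(-48) = -7*(-1/48) = 7/48 ≈ 0.14583)
D*Z + a = (7/48)*(-138) + 13 = -161/8 + 13 = -57/8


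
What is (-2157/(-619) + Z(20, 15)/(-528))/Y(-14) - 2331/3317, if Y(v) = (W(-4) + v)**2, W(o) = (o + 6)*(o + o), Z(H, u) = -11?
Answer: -12397464533/17739846720 ≈ -0.69885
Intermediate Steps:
W(o) = 2*o*(6 + o) (W(o) = (6 + o)*(2*o) = 2*o*(6 + o))
Y(v) = (-16 + v)**2 (Y(v) = (2*(-4)*(6 - 4) + v)**2 = (2*(-4)*2 + v)**2 = (-16 + v)**2)
(-2157/(-619) + Z(20, 15)/(-528))/Y(-14) - 2331/3317 = (-2157/(-619) - 11/(-528))/((-16 - 14)**2) - 2331/3317 = (-2157*(-1/619) - 11*(-1/528))/((-30)**2) - 2331*1/3317 = (2157/619 + 1/48)/900 - 2331/3317 = (104155/29712)*(1/900) - 2331/3317 = 20831/5348160 - 2331/3317 = -12397464533/17739846720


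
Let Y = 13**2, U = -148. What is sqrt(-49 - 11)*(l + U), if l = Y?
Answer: 42*I*sqrt(15) ≈ 162.67*I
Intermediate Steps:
Y = 169
l = 169
sqrt(-49 - 11)*(l + U) = sqrt(-49 - 11)*(169 - 148) = sqrt(-60)*21 = (2*I*sqrt(15))*21 = 42*I*sqrt(15)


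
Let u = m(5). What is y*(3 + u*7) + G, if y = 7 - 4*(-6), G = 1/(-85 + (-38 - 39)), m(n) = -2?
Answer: -55243/162 ≈ -341.01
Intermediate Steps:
G = -1/162 (G = 1/(-85 - 77) = 1/(-162) = -1/162 ≈ -0.0061728)
u = -2
y = 31 (y = 7 + 24 = 31)
y*(3 + u*7) + G = 31*(3 - 2*7) - 1/162 = 31*(3 - 14) - 1/162 = 31*(-11) - 1/162 = -341 - 1/162 = -55243/162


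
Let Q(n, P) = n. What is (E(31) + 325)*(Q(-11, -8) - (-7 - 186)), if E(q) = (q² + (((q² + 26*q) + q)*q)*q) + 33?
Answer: 314713854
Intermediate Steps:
E(q) = 33 + q² + q²*(q² + 27*q) (E(q) = (q² + ((q² + 27*q)*q)*q) + 33 = (q² + (q*(q² + 27*q))*q) + 33 = (q² + q²*(q² + 27*q)) + 33 = 33 + q² + q²*(q² + 27*q))
(E(31) + 325)*(Q(-11, -8) - (-7 - 186)) = ((33 + 31² + 31⁴ + 27*31³) + 325)*(-11 - (-7 - 186)) = ((33 + 961 + 923521 + 27*29791) + 325)*(-11 - 1*(-193)) = ((33 + 961 + 923521 + 804357) + 325)*(-11 + 193) = (1728872 + 325)*182 = 1729197*182 = 314713854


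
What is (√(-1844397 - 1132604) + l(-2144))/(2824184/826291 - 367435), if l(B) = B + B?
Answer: 3543135808/303605409401 - 826291*I*√2977001/303605409401 ≈ 0.01167 - 0.0046958*I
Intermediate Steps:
l(B) = 2*B
(√(-1844397 - 1132604) + l(-2144))/(2824184/826291 - 367435) = (√(-1844397 - 1132604) + 2*(-2144))/(2824184/826291 - 367435) = (√(-2977001) - 4288)/(2824184*(1/826291) - 367435) = (I*√2977001 - 4288)/(2824184/826291 - 367435) = (-4288 + I*√2977001)/(-303605409401/826291) = (-4288 + I*√2977001)*(-826291/303605409401) = 3543135808/303605409401 - 826291*I*√2977001/303605409401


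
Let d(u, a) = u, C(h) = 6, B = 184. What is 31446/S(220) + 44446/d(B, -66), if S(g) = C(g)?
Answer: 504395/92 ≈ 5482.6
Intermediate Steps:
S(g) = 6
31446/S(220) + 44446/d(B, -66) = 31446/6 + 44446/184 = 31446*(1/6) + 44446*(1/184) = 5241 + 22223/92 = 504395/92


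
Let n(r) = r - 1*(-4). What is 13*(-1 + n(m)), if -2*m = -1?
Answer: 91/2 ≈ 45.500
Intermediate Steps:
m = ½ (m = -½*(-1) = ½ ≈ 0.50000)
n(r) = 4 + r (n(r) = r + 4 = 4 + r)
13*(-1 + n(m)) = 13*(-1 + (4 + ½)) = 13*(-1 + 9/2) = 13*(7/2) = 91/2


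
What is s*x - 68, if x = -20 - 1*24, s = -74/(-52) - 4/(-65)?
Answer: -8666/65 ≈ -133.32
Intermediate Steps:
s = 193/130 (s = -74*(-1/52) - 4*(-1/65) = 37/26 + 4/65 = 193/130 ≈ 1.4846)
x = -44 (x = -20 - 24 = -44)
s*x - 68 = (193/130)*(-44) - 68 = -4246/65 - 68 = -8666/65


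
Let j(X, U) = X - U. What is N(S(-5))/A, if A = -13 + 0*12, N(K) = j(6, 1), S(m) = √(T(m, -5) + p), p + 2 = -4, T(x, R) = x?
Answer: -5/13 ≈ -0.38462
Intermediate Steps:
p = -6 (p = -2 - 4 = -6)
S(m) = √(-6 + m) (S(m) = √(m - 6) = √(-6 + m))
N(K) = 5 (N(K) = 6 - 1*1 = 6 - 1 = 5)
A = -13 (A = -13 + 0 = -13)
N(S(-5))/A = 5/(-13) = 5*(-1/13) = -5/13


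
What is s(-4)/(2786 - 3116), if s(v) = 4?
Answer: -2/165 ≈ -0.012121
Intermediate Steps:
s(-4)/(2786 - 3116) = 4/(2786 - 3116) = 4/(-330) = -1/330*4 = -2/165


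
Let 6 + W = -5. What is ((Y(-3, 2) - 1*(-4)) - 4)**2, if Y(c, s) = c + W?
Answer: 196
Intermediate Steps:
W = -11 (W = -6 - 5 = -11)
Y(c, s) = -11 + c (Y(c, s) = c - 11 = -11 + c)
((Y(-3, 2) - 1*(-4)) - 4)**2 = (((-11 - 3) - 1*(-4)) - 4)**2 = ((-14 + 4) - 4)**2 = (-10 - 4)**2 = (-14)**2 = 196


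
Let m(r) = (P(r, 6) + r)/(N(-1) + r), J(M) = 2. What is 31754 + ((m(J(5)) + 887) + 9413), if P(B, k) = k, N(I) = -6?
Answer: 42052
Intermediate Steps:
m(r) = (6 + r)/(-6 + r)
31754 + ((m(J(5)) + 887) + 9413) = 31754 + (((6 + 2)/(-6 + 2) + 887) + 9413) = 31754 + ((8/(-4) + 887) + 9413) = 31754 + ((-¼*8 + 887) + 9413) = 31754 + ((-2 + 887) + 9413) = 31754 + (885 + 9413) = 31754 + 10298 = 42052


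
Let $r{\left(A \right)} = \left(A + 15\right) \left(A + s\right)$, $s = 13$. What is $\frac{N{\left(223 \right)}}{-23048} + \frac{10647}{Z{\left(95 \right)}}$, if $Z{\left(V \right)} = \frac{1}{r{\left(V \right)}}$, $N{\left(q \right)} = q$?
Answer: $\frac{2915257625057}{23048} \approx 1.2649 \cdot 10^{8}$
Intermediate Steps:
$r{\left(A \right)} = \left(13 + A\right) \left(15 + A\right)$ ($r{\left(A \right)} = \left(A + 15\right) \left(A + 13\right) = \left(15 + A\right) \left(13 + A\right) = \left(13 + A\right) \left(15 + A\right)$)
$Z{\left(V \right)} = \frac{1}{195 + V^{2} + 28 V}$
$\frac{N{\left(223 \right)}}{-23048} + \frac{10647}{Z{\left(95 \right)}} = \frac{223}{-23048} + \frac{10647}{\frac{1}{195 + 95^{2} + 28 \cdot 95}} = 223 \left(- \frac{1}{23048}\right) + \frac{10647}{\frac{1}{195 + 9025 + 2660}} = - \frac{223}{23048} + \frac{10647}{\frac{1}{11880}} = - \frac{223}{23048} + 10647 \frac{1}{\frac{1}{11880}} = - \frac{223}{23048} + 10647 \cdot 11880 = - \frac{223}{23048} + 126486360 = \frac{2915257625057}{23048}$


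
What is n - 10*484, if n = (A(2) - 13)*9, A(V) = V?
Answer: -4939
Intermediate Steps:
n = -99 (n = (2 - 13)*9 = -11*9 = -99)
n - 10*484 = -99 - 10*484 = -99 - 1*4840 = -99 - 4840 = -4939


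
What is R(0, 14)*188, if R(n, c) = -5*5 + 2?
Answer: -4324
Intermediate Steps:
R(n, c) = -23 (R(n, c) = -25 + 2 = -23)
R(0, 14)*188 = -23*188 = -4324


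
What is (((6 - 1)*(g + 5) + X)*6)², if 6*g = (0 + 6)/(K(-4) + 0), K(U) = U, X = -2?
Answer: 68121/4 ≈ 17030.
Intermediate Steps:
g = -¼ (g = ((0 + 6)/(-4 + 0))/6 = (6/(-4))/6 = (6*(-¼))/6 = (⅙)*(-3/2) = -¼ ≈ -0.25000)
(((6 - 1)*(g + 5) + X)*6)² = (((6 - 1)*(-¼ + 5) - 2)*6)² = ((5*(19/4) - 2)*6)² = ((95/4 - 2)*6)² = ((87/4)*6)² = (261/2)² = 68121/4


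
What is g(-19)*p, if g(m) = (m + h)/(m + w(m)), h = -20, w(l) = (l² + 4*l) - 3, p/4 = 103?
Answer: -16068/263 ≈ -61.095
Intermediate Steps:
p = 412 (p = 4*103 = 412)
w(l) = -3 + l² + 4*l
g(m) = (-20 + m)/(-3 + m² + 5*m) (g(m) = (m - 20)/(m + (-3 + m² + 4*m)) = (-20 + m)/(-3 + m² + 5*m))
g(-19)*p = ((-20 - 19)/(-3 + (-19)² + 5*(-19)))*412 = (-39/(-3 + 361 - 95))*412 = (-39/263)*412 = ((1/263)*(-39))*412 = -39/263*412 = -16068/263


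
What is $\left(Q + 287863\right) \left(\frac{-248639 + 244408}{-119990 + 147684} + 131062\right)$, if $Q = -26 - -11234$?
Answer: $\frac{1085516115805587}{27694} \approx 3.9197 \cdot 10^{10}$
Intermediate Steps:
$Q = 11208$ ($Q = -26 + 11234 = 11208$)
$\left(Q + 287863\right) \left(\frac{-248639 + 244408}{-119990 + 147684} + 131062\right) = \left(11208 + 287863\right) \left(\frac{-248639 + 244408}{-119990 + 147684} + 131062\right) = 299071 \left(- \frac{4231}{27694} + 131062\right) = 299071 \cdot \frac{3629626797}{27694} = \frac{1085516115805587}{27694}$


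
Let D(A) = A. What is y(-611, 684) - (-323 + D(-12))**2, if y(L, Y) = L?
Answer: -112836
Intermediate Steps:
y(-611, 684) - (-323 + D(-12))**2 = -611 - (-323 - 12)**2 = -611 - 1*(-335)**2 = -611 - 1*112225 = -611 - 112225 = -112836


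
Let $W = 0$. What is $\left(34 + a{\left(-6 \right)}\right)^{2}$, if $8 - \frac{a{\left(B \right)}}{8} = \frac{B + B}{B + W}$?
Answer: $6724$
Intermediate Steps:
$a{\left(B \right)} = 48$ ($a{\left(B \right)} = 64 - 8 \frac{B + B}{B + 0} = 64 - 8 \frac{2 B}{B} = 64 - 16 = 48$)
$\left(34 + a{\left(-6 \right)}\right)^{2} = \left(34 + 48\right)^{2} = 82^{2} = 6724$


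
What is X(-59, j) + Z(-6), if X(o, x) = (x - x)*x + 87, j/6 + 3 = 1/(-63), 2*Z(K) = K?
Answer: 84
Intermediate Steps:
Z(K) = K/2
j = -380/21 (j = -18 + 6/(-63) = -18 + 6*(-1/63) = -18 - 2/21 = -380/21 ≈ -18.095)
X(o, x) = 87 (X(o, x) = 0*x + 87 = 0 + 87 = 87)
X(-59, j) + Z(-6) = 87 + (½)*(-6) = 87 - 3 = 84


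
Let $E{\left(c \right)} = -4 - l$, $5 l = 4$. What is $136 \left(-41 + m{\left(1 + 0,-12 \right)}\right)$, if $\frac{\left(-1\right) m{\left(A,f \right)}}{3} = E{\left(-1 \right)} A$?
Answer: $- \frac{18088}{5} \approx -3617.6$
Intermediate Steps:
$l = \frac{4}{5}$ ($l = \frac{1}{5} \cdot 4 = \frac{4}{5} \approx 0.8$)
$E{\left(c \right)} = - \frac{24}{5}$ ($E{\left(c \right)} = -4 - \frac{4}{5} = - \frac{24}{5}$)
$m{\left(A,f \right)} = \frac{72 A}{5}$ ($m{\left(A,f \right)} = - 3 \left(- \frac{24 A}{5}\right) = \frac{72 A}{5}$)
$136 \left(-41 + m{\left(1 + 0,-12 \right)}\right) = 136 \left(-41 + \frac{72 \left(1 + 0\right)}{5}\right) = 136 \left(-41 + \frac{72}{5} \cdot 1\right) = 136 \left(-41 + \frac{72}{5}\right) = 136 \left(- \frac{133}{5}\right) = - \frac{18088}{5}$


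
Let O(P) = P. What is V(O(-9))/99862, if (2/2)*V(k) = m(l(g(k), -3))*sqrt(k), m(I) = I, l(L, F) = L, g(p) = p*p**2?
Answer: -2187*I/99862 ≈ -0.0219*I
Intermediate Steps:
g(p) = p**3
V(k) = k**(7/2) (V(k) = k**3*sqrt(k) = k**(7/2))
V(O(-9))/99862 = (-9)**(7/2)/99862 = -2187*I*(1/99862) = -2187*I/99862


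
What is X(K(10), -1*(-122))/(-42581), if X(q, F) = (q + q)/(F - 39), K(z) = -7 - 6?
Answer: 26/3534223 ≈ 7.3566e-6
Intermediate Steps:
K(z) = -13
X(q, F) = 2*q/(-39 + F) (X(q, F) = (2*q)/(-39 + F) = 2*q/(-39 + F))
X(K(10), -1*(-122))/(-42581) = (2*(-13)/(-39 - 1*(-122)))/(-42581) = (2*(-13)/(-39 + 122))*(-1/42581) = (2*(-13)/83)*(-1/42581) = (2*(-13)*(1/83))*(-1/42581) = -26/83*(-1/42581) = 26/3534223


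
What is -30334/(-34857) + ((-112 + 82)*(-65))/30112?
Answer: 490694279/524806992 ≈ 0.93500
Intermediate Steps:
-30334/(-34857) + ((-112 + 82)*(-65))/30112 = -30334*(-1/34857) - 30*(-65)*(1/30112) = 30334/34857 + 1950*(1/30112) = 30334/34857 + 975/15056 = 490694279/524806992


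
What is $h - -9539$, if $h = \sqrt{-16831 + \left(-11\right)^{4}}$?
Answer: $9539 + i \sqrt{2190} \approx 9539.0 + 46.797 i$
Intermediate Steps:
$h = i \sqrt{2190}$ ($h = \sqrt{-16831 + 14641} = \sqrt{-2190} = i \sqrt{2190} \approx 46.797 i$)
$h - -9539 = i \sqrt{2190} - -9539 = i \sqrt{2190} + 9539 = 9539 + i \sqrt{2190}$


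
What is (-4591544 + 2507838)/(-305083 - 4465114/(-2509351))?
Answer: 5228749734806/765555866019 ≈ 6.8300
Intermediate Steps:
(-4591544 + 2507838)/(-305083 - 4465114/(-2509351)) = -2083706/(-305083 - 4465114*(-1/2509351)) = -2083706/(-305083 + 4465114/2509351) = -2083706/(-765555866019/2509351) = -2083706*(-2509351/765555866019) = 5228749734806/765555866019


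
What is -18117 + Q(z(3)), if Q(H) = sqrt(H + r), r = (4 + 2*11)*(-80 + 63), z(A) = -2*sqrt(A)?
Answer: -18117 + I*sqrt(442 + 2*sqrt(3)) ≈ -18117.0 + 21.106*I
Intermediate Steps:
r = -442 (r = (4 + 22)*(-17) = 26*(-17) = -442)
Q(H) = sqrt(-442 + H) (Q(H) = sqrt(H - 442) = sqrt(-442 + H))
-18117 + Q(z(3)) = -18117 + sqrt(-442 - 2*sqrt(3))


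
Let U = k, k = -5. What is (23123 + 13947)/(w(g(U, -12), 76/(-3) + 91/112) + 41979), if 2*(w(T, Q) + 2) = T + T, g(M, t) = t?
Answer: 674/763 ≈ 0.88336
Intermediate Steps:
U = -5
w(T, Q) = -2 + T (w(T, Q) = -2 + (T + T)/2 = -2 + (2*T)/2 = -2 + T)
(23123 + 13947)/(w(g(U, -12), 76/(-3) + 91/112) + 41979) = (23123 + 13947)/((-2 - 12) + 41979) = 37070/(-14 + 41979) = 37070/41965 = 37070*(1/41965) = 674/763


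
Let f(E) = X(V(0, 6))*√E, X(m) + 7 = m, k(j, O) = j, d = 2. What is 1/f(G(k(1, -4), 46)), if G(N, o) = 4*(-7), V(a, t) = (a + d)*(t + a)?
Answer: -I*√7/70 ≈ -0.037796*I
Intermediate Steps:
V(a, t) = (2 + a)*(a + t) (V(a, t) = (a + 2)*(t + a) = (2 + a)*(a + t))
X(m) = -7 + m
G(N, o) = -28
f(E) = 5*√E (f(E) = (-7 + (0² + 2*0 + 2*6 + 0*6))*√E = (-7 + (0 + 0 + 12 + 0))*√E = (-7 + 12)*√E = 5*√E)
1/f(G(k(1, -4), 46)) = 1/(5*√(-28)) = 1/(5*(2*I*√7)) = 1/(10*I*√7) = -I*√7/70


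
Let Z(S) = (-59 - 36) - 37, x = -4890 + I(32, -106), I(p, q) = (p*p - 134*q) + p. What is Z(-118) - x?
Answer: -10502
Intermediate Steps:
I(p, q) = p + p² - 134*q (I(p, q) = (p² - 134*q) + p = p + p² - 134*q)
x = 10370 (x = -4890 + (32 + 32² - 134*(-106)) = -4890 + (32 + 1024 + 14204) = -4890 + 15260 = 10370)
Z(S) = -132 (Z(S) = -95 - 37 = -132)
Z(-118) - x = -132 - 1*10370 = -132 - 10370 = -10502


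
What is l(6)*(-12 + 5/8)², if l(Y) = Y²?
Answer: 74529/16 ≈ 4658.1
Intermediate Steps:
l(6)*(-12 + 5/8)² = 6²*(-12 + 5/8)² = 36*(-12 + 5*(⅛))² = 36*(-12 + 5/8)² = 36*(-91/8)² = 36*(8281/64) = 74529/16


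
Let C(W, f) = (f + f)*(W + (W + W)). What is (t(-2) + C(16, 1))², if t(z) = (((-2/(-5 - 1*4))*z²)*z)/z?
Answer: 760384/81 ≈ 9387.5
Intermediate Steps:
t(z) = 2*z²/9 (t(z) = (((-2/(-5 - 4))*z²)*z)/z = (((-2/(-9))*z²)*z)/z = (((-2*(-⅑))*z²)*z)/z = ((2*z²/9)*z)/z = (2*z³/9)/z = 2*z²/9)
C(W, f) = 6*W*f (C(W, f) = (2*f)*(W + 2*W) = (2*f)*(3*W) = 6*W*f)
(t(-2) + C(16, 1))² = ((2/9)*(-2)² + 6*16*1)² = ((2/9)*4 + 96)² = (8/9 + 96)² = (872/9)² = 760384/81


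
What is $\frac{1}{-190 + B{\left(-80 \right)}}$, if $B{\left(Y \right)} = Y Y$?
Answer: $\frac{1}{6210} \approx 0.00016103$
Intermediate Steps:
$B{\left(Y \right)} = Y^{2}$
$\frac{1}{-190 + B{\left(-80 \right)}} = \frac{1}{-190 + \left(-80\right)^{2}} = \frac{1}{-190 + 6400} = \frac{1}{6210}$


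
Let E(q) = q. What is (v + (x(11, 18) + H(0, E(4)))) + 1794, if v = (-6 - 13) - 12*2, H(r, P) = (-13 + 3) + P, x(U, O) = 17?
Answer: 1762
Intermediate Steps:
H(r, P) = -10 + P
v = -43 (v = -19 - 24 = -43)
(v + (x(11, 18) + H(0, E(4)))) + 1794 = (-43 + (17 + (-10 + 4))) + 1794 = (-43 + (17 - 6)) + 1794 = (-43 + 11) + 1794 = -32 + 1794 = 1762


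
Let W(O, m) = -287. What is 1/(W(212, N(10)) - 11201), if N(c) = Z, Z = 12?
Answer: -1/11488 ≈ -8.7047e-5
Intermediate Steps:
N(c) = 12
1/(W(212, N(10)) - 11201) = 1/(-287 - 11201) = 1/(-11488) = -1/11488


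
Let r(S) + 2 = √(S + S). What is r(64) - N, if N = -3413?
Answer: 3411 + 8*√2 ≈ 3422.3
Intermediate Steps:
r(S) = -2 + √2*√S (r(S) = -2 + √(S + S) = -2 + √(2*S) = -2 + √2*√S)
r(64) - N = (-2 + √2*√64) - 1*(-3413) = (-2 + √2*8) + 3413 = (-2 + 8*√2) + 3413 = 3411 + 8*√2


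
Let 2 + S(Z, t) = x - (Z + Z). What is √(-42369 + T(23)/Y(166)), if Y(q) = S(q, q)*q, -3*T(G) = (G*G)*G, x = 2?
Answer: I*√42030652902/996 ≈ 205.84*I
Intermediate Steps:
S(Z, t) = -2*Z (S(Z, t) = -2 + (2 - (Z + Z)) = -2 + (2 - 2*Z) = -2*Z)
T(G) = -G³/3 (T(G) = -G*G*G/3 = -G²*G/3 = -G³/3)
Y(q) = -2*q² (Y(q) = (-2*q)*q = -2*q²)
√(-42369 + T(23)/Y(166)) = √(-42369 + (-⅓*23³)/((-2*166²))) = √(-42369 + (-⅓*12167)/((-2*27556))) = √(-42369 - 12167/3/(-55112)) = √(-42369 - 12167/3*(-1/55112)) = √(-42369 + 12167/165336) = √(-7005108817/165336) = I*√42030652902/996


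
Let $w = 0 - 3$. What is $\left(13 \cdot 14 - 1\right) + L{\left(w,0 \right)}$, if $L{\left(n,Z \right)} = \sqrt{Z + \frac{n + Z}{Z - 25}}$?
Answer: $181 + \frac{\sqrt{3}}{5} \approx 181.35$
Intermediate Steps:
$w = -3$ ($w = 0 + \left(-9 + 6\right) = 0 - 3 = -3$)
$L{\left(n,Z \right)} = \sqrt{Z + \frac{Z + n}{-25 + Z}}$
$\left(13 \cdot 14 - 1\right) + L{\left(w,0 \right)} = \left(13 \cdot 14 - 1\right) + \sqrt{\frac{0 - 3 + 0 \left(-25 + 0\right)}{-25 + 0}} = \left(182 - 1\right) + \sqrt{\frac{0 - 3 + 0 \left(-25\right)}{-25}} = 181 + \sqrt{- \frac{0 - 3 + 0}{25}} = 181 + \sqrt{\left(- \frac{1}{25}\right) \left(-3\right)} = 181 + \sqrt{\frac{3}{25}} = 181 + \frac{\sqrt{3}}{5}$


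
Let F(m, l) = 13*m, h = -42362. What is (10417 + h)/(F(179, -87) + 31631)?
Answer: -31945/33958 ≈ -0.94072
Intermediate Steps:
(10417 + h)/(F(179, -87) + 31631) = (10417 - 42362)/(13*179 + 31631) = -31945/(2327 + 31631) = -31945/33958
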